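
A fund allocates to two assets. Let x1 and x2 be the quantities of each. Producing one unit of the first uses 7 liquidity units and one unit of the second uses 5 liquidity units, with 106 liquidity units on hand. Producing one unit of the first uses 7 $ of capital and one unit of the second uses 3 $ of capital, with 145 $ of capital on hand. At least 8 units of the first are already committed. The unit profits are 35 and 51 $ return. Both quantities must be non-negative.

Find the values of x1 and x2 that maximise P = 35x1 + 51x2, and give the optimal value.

x1 = 8, x2 = 10, maximum P = 790

Vertices and P = 35x1 + 51x2:
  (106/7, 0) → P = 530
  (8, 0) → P = 280
  (8, 10) → P = 790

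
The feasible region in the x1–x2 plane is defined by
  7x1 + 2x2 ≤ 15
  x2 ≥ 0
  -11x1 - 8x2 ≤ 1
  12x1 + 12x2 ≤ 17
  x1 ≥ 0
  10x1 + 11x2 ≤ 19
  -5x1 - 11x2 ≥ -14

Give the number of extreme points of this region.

4

The feasible vertices (each the meet of two boundaries and inside every other half-plane) are:
  (17/12, 0)
  (0, 0)
  (19/72, 83/72)
  (0, 14/11)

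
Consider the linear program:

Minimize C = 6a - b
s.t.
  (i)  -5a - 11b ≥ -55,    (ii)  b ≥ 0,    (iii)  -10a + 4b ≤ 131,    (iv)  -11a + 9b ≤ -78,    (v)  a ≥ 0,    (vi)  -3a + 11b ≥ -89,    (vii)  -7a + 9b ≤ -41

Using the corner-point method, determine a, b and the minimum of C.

a = 78/11, b = 0, minimum C = 468/11

Vertices and C = 6a - b:
  (11, 0) → C = 66
  (1353/166, 215/166) → C = 7903/166
  (78/11, 0) → C = 468/11

At the optimal vertex, b = 0 and -11a + 9b = -78.
Solving simultaneously gives a = 78/11, b = 0.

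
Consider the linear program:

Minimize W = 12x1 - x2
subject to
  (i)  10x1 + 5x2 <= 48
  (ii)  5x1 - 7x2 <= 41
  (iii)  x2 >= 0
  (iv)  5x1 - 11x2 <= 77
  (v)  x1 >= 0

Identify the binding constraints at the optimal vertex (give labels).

(i) and (v)

Feasible corners and W = 12x1 - x2:
  (24/5, 0) → W = 288/5
  (0, 48/5) → W = -48/5
  (0, 0) → W = 0

The minimum is at (0, 48/5). Substituting into each constraint, equality holds for (i) and (v); the remaining constraints have slack.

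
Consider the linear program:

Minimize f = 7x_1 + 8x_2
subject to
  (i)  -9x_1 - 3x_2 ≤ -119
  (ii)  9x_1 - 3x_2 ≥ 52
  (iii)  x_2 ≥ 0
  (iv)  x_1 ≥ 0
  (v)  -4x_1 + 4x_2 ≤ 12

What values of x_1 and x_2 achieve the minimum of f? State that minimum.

x_1 = 119/9, x_2 = 0, minimum f = 833/9

Vertices and f = 7x_1 + 8x_2:
  (19/2, 67/6) → f = 935/6
  (119/9, 0) → f = 833/9
  (61/6, 79/6) → f = 353/2
The feasible region is unbounded (it extends along (1, 1), (1, 0)), but f strictly increases along every unbounded feasible direction, so there is no improving ray and the minimum is attained at a vertex.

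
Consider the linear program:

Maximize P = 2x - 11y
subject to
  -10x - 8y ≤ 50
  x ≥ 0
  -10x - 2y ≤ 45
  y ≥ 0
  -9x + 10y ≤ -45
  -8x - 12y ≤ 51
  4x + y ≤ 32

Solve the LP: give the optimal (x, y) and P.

Feasible corners and P = 2x - 11y:
  (5, 0) → P = 10
  (8, 0) → P = 16
  (365/49, 108/49) → P = -458/49

x = 8, y = 0, maximum P = 16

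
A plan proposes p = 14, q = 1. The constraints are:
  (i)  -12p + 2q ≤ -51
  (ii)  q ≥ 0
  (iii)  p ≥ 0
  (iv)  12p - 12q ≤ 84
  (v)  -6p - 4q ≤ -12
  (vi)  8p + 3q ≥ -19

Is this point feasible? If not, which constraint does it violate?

Constraint (iv): 12p - 12q = 156, which is not ≤ 84. All other constraints are satisfied.

not feasible — violates (iv)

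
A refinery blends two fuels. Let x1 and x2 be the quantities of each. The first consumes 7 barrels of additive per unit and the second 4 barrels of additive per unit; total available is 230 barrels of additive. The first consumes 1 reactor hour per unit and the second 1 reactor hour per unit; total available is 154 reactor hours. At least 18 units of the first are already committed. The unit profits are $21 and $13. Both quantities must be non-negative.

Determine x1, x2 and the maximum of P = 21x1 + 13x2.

Extreme points and P = 21x1 + 13x2:
  (230/7, 0) → P = 690
  (18, 0) → P = 378
  (18, 26) → P = 716

x1 = 18, x2 = 26, maximum P = 716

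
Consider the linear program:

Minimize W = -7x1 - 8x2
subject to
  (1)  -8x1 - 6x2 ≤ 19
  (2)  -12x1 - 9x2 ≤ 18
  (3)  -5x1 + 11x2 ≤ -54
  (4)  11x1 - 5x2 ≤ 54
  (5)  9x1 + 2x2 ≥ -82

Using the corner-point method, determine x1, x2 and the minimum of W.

Feasible corners and W = -7x1 - 8x2:
  (96/59, -246/59) → W = 1296/59
  (132/53, -282/53) → W = 1332/53
  (27/8, -27/8) → W = 27/8

x1 = 27/8, x2 = -27/8, minimum W = 27/8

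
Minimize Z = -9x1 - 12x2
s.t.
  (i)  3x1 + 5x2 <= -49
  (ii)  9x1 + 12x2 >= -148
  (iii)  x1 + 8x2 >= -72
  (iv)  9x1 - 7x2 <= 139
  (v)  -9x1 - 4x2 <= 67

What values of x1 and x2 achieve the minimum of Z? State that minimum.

The optimum lies where 3x1 + 5x2 = -49 and x1 + 8x2 = -72.
Solving simultaneously gives x1 = -32/19, x2 = -167/19.

x1 = -32/19, x2 = -167/19, minimum Z = 2292/19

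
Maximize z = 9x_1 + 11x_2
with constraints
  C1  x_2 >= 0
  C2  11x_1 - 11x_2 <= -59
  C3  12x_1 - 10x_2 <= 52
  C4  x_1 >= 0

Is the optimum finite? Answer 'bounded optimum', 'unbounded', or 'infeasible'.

From the feasible point (581/11, 640/11), moving in the direction (0, 1) keeps every constraint satisfied while z increases without bound.

unbounded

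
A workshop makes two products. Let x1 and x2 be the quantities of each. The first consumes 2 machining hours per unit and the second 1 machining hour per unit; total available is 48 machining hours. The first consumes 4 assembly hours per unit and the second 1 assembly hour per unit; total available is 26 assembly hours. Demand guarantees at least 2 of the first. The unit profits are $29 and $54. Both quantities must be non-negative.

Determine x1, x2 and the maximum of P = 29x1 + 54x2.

x1 = 2, x2 = 18, maximum P = 1030

Feasible corners and P = 29x1 + 54x2:
  (13/2, 0) → P = 377/2
  (2, 0) → P = 58
  (2, 18) → P = 1030

At the optimal vertex, 4x1 + x2 = 26 and x1 = 2.
Solving simultaneously gives x1 = 2, x2 = 18.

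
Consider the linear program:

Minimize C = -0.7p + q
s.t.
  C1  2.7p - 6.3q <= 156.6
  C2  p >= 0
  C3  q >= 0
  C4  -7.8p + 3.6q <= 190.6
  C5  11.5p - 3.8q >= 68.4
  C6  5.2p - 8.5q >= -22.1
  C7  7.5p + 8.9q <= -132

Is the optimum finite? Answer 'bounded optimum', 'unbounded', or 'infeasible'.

The boundaries 2.7p - 6.3q = 156.6 and p = 0 meet at (0, -174/7), but that point violates q ≥ 0. Every candidate vertex is excluded by some other constraint, so the feasible region is empty.

infeasible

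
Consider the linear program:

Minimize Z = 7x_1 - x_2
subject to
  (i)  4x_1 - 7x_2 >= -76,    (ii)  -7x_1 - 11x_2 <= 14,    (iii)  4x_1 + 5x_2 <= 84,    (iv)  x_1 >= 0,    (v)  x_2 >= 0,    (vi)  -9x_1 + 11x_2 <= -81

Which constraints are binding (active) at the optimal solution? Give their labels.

(v) and (vi)

Corner points and Z = 7x_1 - x_2:
  (21, 0) → Z = 147
  (1329/89, 432/89) → Z = 8871/89
  (9, 0) → Z = 63

The minimum is at (9, 0). Substituting into each constraint, equality holds for (v) and (vi); the remaining constraints have slack.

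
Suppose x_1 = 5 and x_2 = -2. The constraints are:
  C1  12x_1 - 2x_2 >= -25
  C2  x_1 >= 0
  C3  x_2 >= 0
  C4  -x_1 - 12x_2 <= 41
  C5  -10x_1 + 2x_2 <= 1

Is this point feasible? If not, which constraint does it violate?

not feasible — violates C3

Constraint C3: x_2 = -2, which is not ≥ 0. All other constraints are satisfied.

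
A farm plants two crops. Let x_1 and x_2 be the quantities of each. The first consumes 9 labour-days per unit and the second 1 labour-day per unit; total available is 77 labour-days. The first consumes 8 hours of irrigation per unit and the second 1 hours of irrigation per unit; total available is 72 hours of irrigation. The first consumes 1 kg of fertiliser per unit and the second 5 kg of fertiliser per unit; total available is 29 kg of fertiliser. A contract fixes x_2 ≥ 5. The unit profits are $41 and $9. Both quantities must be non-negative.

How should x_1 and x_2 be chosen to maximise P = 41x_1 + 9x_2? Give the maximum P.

x_1 = 4, x_2 = 5, maximum P = 209

Extreme points and P = 41x_1 + 9x_2:
  (0, 29/5) → P = 261/5
  (0, 5) → P = 45
  (4, 5) → P = 209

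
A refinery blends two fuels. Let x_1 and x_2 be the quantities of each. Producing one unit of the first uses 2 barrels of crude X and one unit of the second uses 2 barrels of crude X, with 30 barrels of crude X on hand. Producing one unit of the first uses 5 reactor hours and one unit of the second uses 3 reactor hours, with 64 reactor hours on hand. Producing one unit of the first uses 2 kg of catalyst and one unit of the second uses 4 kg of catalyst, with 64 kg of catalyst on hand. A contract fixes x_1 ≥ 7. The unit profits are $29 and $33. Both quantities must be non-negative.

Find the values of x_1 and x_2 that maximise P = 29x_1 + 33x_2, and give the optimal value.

x_1 = 7, x_2 = 8, maximum P = 467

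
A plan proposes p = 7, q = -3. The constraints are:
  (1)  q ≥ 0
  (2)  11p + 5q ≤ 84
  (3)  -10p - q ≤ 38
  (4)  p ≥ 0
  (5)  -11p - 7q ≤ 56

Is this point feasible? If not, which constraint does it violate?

Constraint (1): q = -3, which is not ≥ 0. All other constraints are satisfied.

not feasible — violates (1)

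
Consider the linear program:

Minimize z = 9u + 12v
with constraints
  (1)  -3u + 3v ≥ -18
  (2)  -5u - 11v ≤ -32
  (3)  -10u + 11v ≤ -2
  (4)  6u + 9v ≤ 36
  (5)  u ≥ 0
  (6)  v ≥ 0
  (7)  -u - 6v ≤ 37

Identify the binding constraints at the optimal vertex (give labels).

(2) and (3)

Vertices and z = 9u + 12v:
  (34/15, 62/33) → z = 2362/55
  (36/7, 4/7) → z = 372/7
  (69/26, 29/13) → z = 1317/26

The minimum is at (34/15, 62/33). Substituting into each constraint, equality holds for (2) and (3); the remaining constraints have slack.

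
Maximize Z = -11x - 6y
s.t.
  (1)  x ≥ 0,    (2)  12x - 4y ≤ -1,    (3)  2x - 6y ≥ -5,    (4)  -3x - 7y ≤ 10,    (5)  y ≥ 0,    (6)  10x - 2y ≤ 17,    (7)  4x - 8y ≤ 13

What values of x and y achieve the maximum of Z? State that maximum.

Feasible corners and Z = -11x - 6y:
  (0, 1/4) → Z = -3/2
  (0, 5/6) → Z = -5
  (7/32, 29/32) → Z = -251/32

At the optimal vertex, x = 0 and 12x - 4y = -1.
Solving simultaneously gives x = 0, y = 1/4.

x = 0, y = 1/4, maximum Z = -3/2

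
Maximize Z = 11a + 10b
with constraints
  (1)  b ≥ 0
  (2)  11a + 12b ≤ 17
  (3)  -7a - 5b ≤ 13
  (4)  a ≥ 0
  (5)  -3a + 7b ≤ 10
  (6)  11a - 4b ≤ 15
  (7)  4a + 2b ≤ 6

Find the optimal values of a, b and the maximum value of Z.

a = 31/22, b = 1/8, maximum Z = 67/4

Corner points and Z = 11a + 10b:
  (0, 0) → Z = 0
  (15/11, 0) → Z = 15
  (0, 17/12) → Z = 85/6
  (31/22, 1/8) → Z = 67/4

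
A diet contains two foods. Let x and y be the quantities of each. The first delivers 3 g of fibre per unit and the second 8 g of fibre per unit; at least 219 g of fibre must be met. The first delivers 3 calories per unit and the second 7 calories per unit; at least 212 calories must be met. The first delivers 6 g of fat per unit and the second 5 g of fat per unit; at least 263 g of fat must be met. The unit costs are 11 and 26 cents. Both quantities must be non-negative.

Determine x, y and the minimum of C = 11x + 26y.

Extreme points and C = 11x + 26y:
  (0, 263/5) → C = 6838/5
  (73, 0) → C = 803
  (163/3, 7) → C = 2339/3
  (781/27, 161/9) → C = 21149/27
The feasible region is unbounded (it extends along (0, 1), (1, 0)), but C strictly increases along every unbounded feasible direction, so there is no improving ray and the minimum is attained at a vertex.

The binding constraints are 3x + 8y = 219 and 3x + 7y = 212.
Solving simultaneously gives x = 163/3, y = 7.

x = 163/3, y = 7, minimum C = 2339/3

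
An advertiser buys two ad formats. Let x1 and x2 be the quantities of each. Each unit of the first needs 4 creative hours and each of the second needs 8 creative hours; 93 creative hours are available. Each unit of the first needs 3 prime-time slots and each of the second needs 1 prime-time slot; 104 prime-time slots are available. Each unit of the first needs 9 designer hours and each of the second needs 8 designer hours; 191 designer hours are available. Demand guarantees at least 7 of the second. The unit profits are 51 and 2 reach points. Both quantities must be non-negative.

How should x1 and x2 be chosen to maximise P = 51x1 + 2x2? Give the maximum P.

Feasible corners and P = 51x1 + 2x2:
  (0, 93/8) → P = 93/4
  (0, 7) → P = 14
  (37/4, 7) → P = 1943/4

The optimum lies where 4x1 + 8x2 = 93 and x2 = 7.
Solving simultaneously gives x1 = 37/4, x2 = 7.

x1 = 37/4, x2 = 7, maximum P = 1943/4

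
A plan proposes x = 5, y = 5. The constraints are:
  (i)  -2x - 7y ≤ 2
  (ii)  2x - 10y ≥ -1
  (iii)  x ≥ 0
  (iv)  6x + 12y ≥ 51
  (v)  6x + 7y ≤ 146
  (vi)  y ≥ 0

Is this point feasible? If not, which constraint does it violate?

not feasible — violates (ii)

Constraint (ii): 2x - 10y = -40, which is not ≥ -1. All other constraints are satisfied.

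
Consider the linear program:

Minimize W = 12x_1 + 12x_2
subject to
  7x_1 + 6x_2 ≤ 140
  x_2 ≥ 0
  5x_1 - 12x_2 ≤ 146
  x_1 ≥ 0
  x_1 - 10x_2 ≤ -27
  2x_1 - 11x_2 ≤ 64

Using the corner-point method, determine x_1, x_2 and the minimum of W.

x_1 = 0, x_2 = 27/10, minimum W = 162/5

Feasible corners and W = 12x_1 + 12x_2:
  (0, 70/3) → W = 280
  (619/38, 329/76) → W = 4701/19
  (0, 27/10) → W = 162/5

At the optimal vertex, x_1 = 0 and x_1 - 10x_2 = -27.
Solving simultaneously gives x_1 = 0, x_2 = 27/10.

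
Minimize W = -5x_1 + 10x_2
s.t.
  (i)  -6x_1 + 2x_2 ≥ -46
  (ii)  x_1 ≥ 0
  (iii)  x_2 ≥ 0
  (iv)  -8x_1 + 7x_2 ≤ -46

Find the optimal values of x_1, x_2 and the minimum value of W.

x_1 = 23/3, x_2 = 0, minimum W = -115/3

Feasible corners and W = -5x_1 + 10x_2:
  (23/3, 0) → W = -115/3
  (115/13, 46/13) → W = -115/13
  (23/4, 0) → W = -115/4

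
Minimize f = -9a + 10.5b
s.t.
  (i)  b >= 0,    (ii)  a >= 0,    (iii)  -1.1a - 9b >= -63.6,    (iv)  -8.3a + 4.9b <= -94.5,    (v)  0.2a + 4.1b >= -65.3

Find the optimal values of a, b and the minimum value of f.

a = 636/11, b = 0, minimum f = -5724/11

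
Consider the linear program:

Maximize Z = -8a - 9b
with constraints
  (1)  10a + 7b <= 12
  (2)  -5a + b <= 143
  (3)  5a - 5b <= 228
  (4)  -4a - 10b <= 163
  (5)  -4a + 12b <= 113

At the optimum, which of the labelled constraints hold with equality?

Feasible corners and Z = -8a - 9b:
  (1261/72, -839/36) → Z = 2507/36
  (-647/148, 589/74) → Z = -2713/74
  (-59/2, -9/2) → Z = 553/2
  (-229/8, -1/8) → Z = 1841/8

The maximum is at (-59/2, -9/2). Substituting into each constraint, equality holds for (2) and (4); the remaining constraints have slack.

(2) and (4)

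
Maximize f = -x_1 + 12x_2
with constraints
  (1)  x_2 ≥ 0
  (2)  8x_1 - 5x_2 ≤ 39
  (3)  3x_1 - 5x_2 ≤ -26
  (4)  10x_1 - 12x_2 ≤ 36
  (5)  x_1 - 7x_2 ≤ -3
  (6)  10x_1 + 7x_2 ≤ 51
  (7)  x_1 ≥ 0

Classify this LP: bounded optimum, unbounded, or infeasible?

bounded optimum

Extreme points and f = -x_1 + 12x_2:
  (73/71, 413/71) → f = 4883/71
  (0, 26/5) → f = 312/5
  (0, 51/7) → f = 612/7
The feasible region has finitely many vertices and no improving ray; the maximum is 612/7 at (0, 51/7).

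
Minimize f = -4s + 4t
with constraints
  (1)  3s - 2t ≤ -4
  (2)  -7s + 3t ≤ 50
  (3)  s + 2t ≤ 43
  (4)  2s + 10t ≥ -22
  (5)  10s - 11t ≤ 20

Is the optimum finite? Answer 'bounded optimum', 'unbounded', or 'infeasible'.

bounded optimum

Corner points and f = -4s + 4t:
  (39/4, 133/8) → f = 55/2
  (-42/17, -29/17) → f = 52/17
  (29/17, 351/17) → f = 1288/17
  (-283/38, -27/38) → f = 512/19
The feasible region has finitely many vertices and no improving ray; the minimum is 52/17 at (-42/17, -29/17).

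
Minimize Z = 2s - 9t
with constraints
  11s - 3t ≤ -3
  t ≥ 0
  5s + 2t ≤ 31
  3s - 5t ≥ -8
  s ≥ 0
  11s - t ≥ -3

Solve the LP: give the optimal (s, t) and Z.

s = 9/46, t = 79/46, minimum Z = -693/46

Corner points and Z = 2s - 9t:
  (9/46, 79/46) → Z = -693/46
  (0, 1) → Z = -9
  (0, 8/5) → Z = -72/5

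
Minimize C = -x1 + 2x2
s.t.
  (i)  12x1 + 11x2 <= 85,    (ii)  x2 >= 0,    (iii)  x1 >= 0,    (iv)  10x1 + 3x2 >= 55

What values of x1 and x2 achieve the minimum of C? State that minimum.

Feasible corners and C = -x1 + 2x2:
  (85/12, 0) → C = -85/12
  (175/37, 95/37) → C = 15/37
  (11/2, 0) → C = -11/2

The binding constraints are 12x1 + 11x2 = 85 and x2 = 0.
Solving simultaneously gives x1 = 85/12, x2 = 0.

x1 = 85/12, x2 = 0, minimum C = -85/12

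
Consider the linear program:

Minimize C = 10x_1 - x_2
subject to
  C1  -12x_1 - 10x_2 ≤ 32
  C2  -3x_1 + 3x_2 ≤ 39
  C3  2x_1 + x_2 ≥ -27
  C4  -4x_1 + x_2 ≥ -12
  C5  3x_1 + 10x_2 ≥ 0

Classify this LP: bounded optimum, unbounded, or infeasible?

Extreme points and C = 10x_1 - x_2:
  (-81/11, 62/11) → C = -872/11
  (-32/9, 16/15) → C = -1648/45
  (25/3, 64/3) → C = 62
  (120/43, -36/43) → C = 1236/43
The feasible region has finitely many vertices and no improving ray; the minimum is -872/11 at (-81/11, 62/11).

bounded optimum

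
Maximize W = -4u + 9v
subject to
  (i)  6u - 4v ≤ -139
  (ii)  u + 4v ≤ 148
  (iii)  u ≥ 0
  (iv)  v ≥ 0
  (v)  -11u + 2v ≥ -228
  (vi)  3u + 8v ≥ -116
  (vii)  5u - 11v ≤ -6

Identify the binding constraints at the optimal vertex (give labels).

(ii) and (iii)

Corner points and W = -4u + 9v:
  (9/7, 1027/28) → W = 9099/28
  (0, 139/4) → W = 1251/4
  (0, 37) → W = 333

The maximum is at (0, 37). Substituting into each constraint, equality holds for (ii) and (iii); the remaining constraints have slack.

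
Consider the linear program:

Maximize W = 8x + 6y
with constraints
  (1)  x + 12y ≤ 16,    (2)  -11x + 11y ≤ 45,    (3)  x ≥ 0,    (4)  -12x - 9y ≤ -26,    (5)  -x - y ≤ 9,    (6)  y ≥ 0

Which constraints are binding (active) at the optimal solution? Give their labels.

(1) and (6)

Extreme points and W = 8x + 6y:
  (56/45, 166/135) → W = 52/3
  (16, 0) → W = 128
  (13/6, 0) → W = 52/3

The maximum is at (16, 0). Substituting into each constraint, equality holds for (1) and (6); the remaining constraints have slack.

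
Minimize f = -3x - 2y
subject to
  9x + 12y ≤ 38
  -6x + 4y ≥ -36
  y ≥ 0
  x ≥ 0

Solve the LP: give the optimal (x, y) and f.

x = 38/9, y = 0, minimum f = -38/3

Corner points and f = -3x - 2y:
  (38/9, 0) → f = -38/3
  (0, 19/6) → f = -19/3
  (0, 0) → f = 0

The optimum lies where 9x + 12y = 38 and y = 0.
Solving simultaneously gives x = 38/9, y = 0.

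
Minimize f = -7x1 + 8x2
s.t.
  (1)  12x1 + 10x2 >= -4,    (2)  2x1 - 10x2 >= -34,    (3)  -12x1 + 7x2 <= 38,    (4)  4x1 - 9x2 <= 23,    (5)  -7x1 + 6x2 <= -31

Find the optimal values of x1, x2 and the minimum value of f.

x1 = 268/11, x2 = 91/11, minimum f = -1148/11

Extreme points and f = -7x1 + 8x2:
  (268/11, 91/11) → f = -1148/11
  (257/29, 150/29) → f = -599/29
  (47/13, -37/39) → f = -1283/39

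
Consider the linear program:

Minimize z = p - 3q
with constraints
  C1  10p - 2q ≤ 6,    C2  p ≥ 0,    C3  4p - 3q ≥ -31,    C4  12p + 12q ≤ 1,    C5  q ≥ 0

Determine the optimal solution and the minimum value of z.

p = 0, q = 1/12, minimum z = -1/4

Corner points and z = p - 3q:
  (0, 1/12) → z = -1/4
  (0, 0) → z = 0
  (1/12, 0) → z = 1/12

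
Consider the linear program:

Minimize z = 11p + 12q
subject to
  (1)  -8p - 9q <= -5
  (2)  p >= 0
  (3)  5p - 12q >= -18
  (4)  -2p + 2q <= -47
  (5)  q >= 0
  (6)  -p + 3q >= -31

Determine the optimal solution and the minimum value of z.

p = 47/2, q = 0, minimum z = 517/2

Vertices and z = 11p + 12q:
  (300/7, 271/14) → z = 4926/7
  (47/2, 0) → z = 517/2
  (31, 0) → z = 341
The feasible region is unbounded (it extends along (3, 1), (12, 5)), but z strictly increases along every unbounded feasible direction, so there is no improving ray and the minimum is attained at a vertex.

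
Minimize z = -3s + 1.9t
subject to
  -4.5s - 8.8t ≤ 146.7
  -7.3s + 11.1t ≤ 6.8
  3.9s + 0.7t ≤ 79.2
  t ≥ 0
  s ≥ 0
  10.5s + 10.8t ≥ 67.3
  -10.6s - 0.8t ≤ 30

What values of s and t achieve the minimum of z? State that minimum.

The optimum lies where 3.9s + 0.7t = 79.2 and t = 0.
Solving simultaneously gives s = 264/13, t = 0.

s = 264/13, t = 0, minimum z = -792/13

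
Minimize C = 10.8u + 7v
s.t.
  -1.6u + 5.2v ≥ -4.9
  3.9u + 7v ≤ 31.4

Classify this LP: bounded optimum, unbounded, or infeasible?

unbounded

From the feasible point (9879/1574, 3113/3148), moving in the direction (-5.2, -1.6) keeps every constraint satisfied while C decreases without bound.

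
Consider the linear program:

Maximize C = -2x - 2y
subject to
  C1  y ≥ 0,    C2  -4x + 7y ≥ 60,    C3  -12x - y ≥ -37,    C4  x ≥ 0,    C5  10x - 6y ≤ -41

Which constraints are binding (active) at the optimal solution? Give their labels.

C2 and C4

Feasible corners and C = -2x - 2y:
  (0, 60/7) → C = -120/7
  (73/46, 218/23) → C = -509/23
  (0, 37) → C = -74
  (181/82, 431/41) → C = -1043/41

The maximum is at (0, 60/7). Substituting into each constraint, equality holds for C2 and C4; the remaining constraints have slack.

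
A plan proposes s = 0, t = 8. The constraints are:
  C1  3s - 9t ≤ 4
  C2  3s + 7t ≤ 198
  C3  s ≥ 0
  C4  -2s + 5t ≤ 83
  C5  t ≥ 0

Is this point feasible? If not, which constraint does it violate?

feasible

C1: -72 ≤ 4 ✓
C2: 56 ≤ 198 ✓
C3: 0 ≥ 0 ✓
C4: 40 ≤ 83 ✓
C5: 8 ≥ 0 ✓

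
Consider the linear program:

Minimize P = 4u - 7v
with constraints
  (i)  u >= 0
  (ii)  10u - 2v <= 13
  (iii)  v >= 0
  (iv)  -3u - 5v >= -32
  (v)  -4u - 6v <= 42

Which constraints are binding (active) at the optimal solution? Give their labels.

(i) and (iv)

Feasible corners and P = 4u - 7v:
  (0, 0) → P = 0
  (0, 32/5) → P = -224/5
  (13/10, 0) → P = 26/5
  (129/56, 281/56) → P = -1451/56

The minimum is at (0, 32/5). Substituting into each constraint, equality holds for (i) and (iv); the remaining constraints have slack.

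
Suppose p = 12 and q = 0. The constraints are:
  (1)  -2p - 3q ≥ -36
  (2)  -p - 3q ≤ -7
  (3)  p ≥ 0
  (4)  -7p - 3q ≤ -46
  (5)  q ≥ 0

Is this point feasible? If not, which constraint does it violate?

(1): -24 ≥ -36 ✓
(2): -12 ≤ -7 ✓
(3): 12 ≥ 0 ✓
(4): -84 ≤ -46 ✓
(5): 0 ≥ 0 ✓

feasible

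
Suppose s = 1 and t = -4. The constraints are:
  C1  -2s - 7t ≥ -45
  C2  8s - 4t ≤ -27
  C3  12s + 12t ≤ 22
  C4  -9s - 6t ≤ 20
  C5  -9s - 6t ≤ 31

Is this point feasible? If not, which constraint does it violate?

Constraint C2: 8s - 4t = 24, which is not ≤ -27. All other constraints are satisfied.

not feasible — violates C2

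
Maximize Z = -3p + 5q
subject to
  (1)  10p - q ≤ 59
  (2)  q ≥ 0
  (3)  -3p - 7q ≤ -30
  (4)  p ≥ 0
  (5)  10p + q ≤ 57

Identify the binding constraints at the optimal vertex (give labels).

Feasible corners and Z = -3p + 5q:
  (0, 30/7) → Z = 150/7
  (369/67, 129/67) → Z = -462/67
  (0, 57) → Z = 285

The maximum is at (0, 57). Substituting into each constraint, equality holds for (4) and (5); the remaining constraints have slack.

(4) and (5)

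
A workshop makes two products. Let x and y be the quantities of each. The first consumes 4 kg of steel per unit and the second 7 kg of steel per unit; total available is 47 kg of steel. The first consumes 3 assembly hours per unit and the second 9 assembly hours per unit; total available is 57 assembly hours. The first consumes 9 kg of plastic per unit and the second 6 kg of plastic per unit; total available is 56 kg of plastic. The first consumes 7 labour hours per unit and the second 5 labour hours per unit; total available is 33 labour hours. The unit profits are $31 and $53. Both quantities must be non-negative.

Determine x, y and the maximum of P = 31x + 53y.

Feasible corners and P = 31x + 53y:
  (0, 0) → P = 0
  (0, 19/3) → P = 1007/3
  (33/7, 0) → P = 1023/7
  (1/4, 25/4) → P = 339

At the optimal vertex, 3x + 9y = 57 and 7x + 5y = 33.
Solving simultaneously gives x = 1/4, y = 25/4.

x = 1/4, y = 25/4, maximum P = 339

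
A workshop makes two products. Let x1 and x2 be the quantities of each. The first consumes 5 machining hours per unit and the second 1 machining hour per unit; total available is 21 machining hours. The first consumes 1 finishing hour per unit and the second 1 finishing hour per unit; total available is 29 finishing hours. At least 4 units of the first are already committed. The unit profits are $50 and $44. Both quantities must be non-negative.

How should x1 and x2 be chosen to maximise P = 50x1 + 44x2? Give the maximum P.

x1 = 4, x2 = 1, maximum P = 244

At the optimal vertex, 5x1 + x2 = 21 and x1 = 4.
Solving simultaneously gives x1 = 4, x2 = 1.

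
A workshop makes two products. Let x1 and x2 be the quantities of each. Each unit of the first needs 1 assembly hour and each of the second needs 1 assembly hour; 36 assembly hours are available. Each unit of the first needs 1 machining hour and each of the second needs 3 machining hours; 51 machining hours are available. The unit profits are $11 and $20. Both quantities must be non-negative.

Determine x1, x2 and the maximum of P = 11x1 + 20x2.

x1 = 57/2, x2 = 15/2, maximum P = 927/2

The binding constraints are x1 + x2 = 36 and x1 + 3x2 = 51.
Solving simultaneously gives x1 = 57/2, x2 = 15/2.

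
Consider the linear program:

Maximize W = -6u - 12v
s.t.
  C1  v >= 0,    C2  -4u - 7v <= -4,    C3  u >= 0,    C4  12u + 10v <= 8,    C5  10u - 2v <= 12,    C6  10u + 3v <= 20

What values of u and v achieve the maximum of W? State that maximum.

Vertices and W = -6u - 12v:
  (0, 4/7) → W = -48/7
  (4/11, 4/11) → W = -72/11
  (0, 4/5) → W = -48/5

u = 4/11, v = 4/11, maximum W = -72/11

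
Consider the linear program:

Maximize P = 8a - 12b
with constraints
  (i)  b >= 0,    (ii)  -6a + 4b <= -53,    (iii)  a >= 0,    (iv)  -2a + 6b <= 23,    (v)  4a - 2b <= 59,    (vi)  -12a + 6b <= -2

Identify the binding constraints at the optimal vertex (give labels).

Extreme points and P = 8a - 12b:
  (53/6, 0) → P = 212/3
  (59/4, 0) → P = 118
  (205/14, 61/7) → P = 88/7
  (20, 21/2) → P = 34

The maximum is at (59/4, 0). Substituting into each constraint, equality holds for (i) and (v); the remaining constraints have slack.

(i) and (v)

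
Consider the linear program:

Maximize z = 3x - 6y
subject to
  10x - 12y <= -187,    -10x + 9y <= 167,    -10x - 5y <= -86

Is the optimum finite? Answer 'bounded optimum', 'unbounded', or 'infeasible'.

bounded optimum

Corner points and z = 3x - 6y:
  (97/170, 273/17) → z = -16089/170
  (-61/140, 253/14) → z = -15363/140
The feasible region has finitely many vertices and no improving ray; the maximum is -16089/170 at (97/170, 273/17).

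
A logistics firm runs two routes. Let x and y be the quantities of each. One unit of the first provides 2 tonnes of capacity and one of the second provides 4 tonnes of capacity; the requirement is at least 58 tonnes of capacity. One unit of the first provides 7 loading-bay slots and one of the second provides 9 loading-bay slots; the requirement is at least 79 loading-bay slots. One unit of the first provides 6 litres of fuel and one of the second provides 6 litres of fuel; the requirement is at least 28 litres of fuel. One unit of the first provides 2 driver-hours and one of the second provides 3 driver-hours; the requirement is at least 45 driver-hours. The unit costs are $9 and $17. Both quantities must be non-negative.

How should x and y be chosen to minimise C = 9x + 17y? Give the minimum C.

Vertices and C = 9x + 17y:
  (0, 15) → C = 255
  (29, 0) → C = 261
  (3, 13) → C = 248
The feasible region is unbounded (it extends along (0, 1), (1, 0)), but C strictly increases along every unbounded feasible direction, so there is no improving ray and the minimum is attained at a vertex.

x = 3, y = 13, minimum C = 248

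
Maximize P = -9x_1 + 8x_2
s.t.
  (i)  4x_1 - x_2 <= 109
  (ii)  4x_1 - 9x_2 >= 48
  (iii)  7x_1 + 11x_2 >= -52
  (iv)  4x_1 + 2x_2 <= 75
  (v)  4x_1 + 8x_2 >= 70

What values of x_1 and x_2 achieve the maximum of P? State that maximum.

x_1 = 507/34, x_2 = 22/17, maximum P = -4211/34

Extreme points and P = -9x_1 + 8x_2:
  (771/44, 27/11) → P = -6075/44
  (507/34, 22/17) → P = -4211/34
  (115/6, -5/6) → P = -1075/6

At the optimal vertex, 4x_1 - 9x_2 = 48 and 4x_1 + 8x_2 = 70.
Solving simultaneously gives x_1 = 507/34, x_2 = 22/17.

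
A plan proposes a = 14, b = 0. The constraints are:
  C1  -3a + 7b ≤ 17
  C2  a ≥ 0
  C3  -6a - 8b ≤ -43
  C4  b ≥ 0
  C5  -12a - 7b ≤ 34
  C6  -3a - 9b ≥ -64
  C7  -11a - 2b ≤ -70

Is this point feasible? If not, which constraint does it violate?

feasible

C1: -42 ≤ 17 ✓
C2: 14 ≥ 0 ✓
C3: -84 ≤ -43 ✓
C4: 0 ≥ 0 ✓
C5: -168 ≤ 34 ✓
C6: -42 ≥ -64 ✓
C7: -154 ≤ -70 ✓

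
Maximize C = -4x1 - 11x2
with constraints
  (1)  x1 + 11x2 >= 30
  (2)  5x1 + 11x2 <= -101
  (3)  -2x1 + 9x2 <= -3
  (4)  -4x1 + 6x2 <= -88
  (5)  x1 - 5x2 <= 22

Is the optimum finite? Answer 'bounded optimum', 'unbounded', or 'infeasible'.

The boundaries x1 + 11x2 = 30 and -4x1 + 6x2 = -88 meet at (574/25, 16/25), but that point violates 5x1 + 11x2 ≤ -101. Every candidate vertex is excluded by some other constraint, so the feasible region is empty.

infeasible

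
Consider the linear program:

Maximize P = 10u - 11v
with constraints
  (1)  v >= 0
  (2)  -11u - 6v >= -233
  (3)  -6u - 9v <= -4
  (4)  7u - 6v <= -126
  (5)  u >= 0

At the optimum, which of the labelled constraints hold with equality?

Vertices and P = 10u - 11v:
  (107/18, 3017/108) → P = -26767/108
  (0, 233/6) → P = -2563/6
  (0, 21) → P = -231

The maximum is at (0, 21). Substituting into each constraint, equality holds for (4) and (5); the remaining constraints have slack.

(4) and (5)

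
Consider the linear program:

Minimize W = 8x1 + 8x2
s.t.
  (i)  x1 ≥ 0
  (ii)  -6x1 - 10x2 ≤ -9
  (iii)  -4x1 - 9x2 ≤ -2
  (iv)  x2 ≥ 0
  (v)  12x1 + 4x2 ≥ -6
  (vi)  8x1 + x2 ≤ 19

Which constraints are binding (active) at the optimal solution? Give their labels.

(i) and (ii)

Vertices and W = 8x1 + 8x2:
  (0, 9/10) → W = 36/5
  (0, 19) → W = 152
  (3/2, 0) → W = 12
  (19/8, 0) → W = 19

The minimum is at (0, 9/10). Substituting into each constraint, equality holds for (i) and (ii); the remaining constraints have slack.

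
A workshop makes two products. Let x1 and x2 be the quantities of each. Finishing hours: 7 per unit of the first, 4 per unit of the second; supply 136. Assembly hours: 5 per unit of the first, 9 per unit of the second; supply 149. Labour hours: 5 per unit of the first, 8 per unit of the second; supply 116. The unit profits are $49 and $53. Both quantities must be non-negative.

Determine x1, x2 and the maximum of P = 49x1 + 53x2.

Feasible corners and P = 49x1 + 53x2:
  (0, 0) → P = 0
  (0, 29/2) → P = 1537/2
  (136/7, 0) → P = 952
  (52/3, 11/3) → P = 3131/3

x1 = 52/3, x2 = 11/3, maximum P = 3131/3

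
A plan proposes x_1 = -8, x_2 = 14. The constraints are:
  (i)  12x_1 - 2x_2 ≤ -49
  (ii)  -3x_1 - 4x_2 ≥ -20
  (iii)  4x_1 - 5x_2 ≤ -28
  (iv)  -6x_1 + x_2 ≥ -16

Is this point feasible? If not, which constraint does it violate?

not feasible — violates (ii)

Constraint (ii): -3x_1 - 4x_2 = -32, which is not ≥ -20. All other constraints are satisfied.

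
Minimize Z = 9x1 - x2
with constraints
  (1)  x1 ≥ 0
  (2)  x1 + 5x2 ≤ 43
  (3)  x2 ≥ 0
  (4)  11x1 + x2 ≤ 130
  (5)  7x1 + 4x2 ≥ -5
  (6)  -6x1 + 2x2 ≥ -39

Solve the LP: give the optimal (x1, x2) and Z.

x1 = 0, x2 = 43/5, minimum Z = -43/5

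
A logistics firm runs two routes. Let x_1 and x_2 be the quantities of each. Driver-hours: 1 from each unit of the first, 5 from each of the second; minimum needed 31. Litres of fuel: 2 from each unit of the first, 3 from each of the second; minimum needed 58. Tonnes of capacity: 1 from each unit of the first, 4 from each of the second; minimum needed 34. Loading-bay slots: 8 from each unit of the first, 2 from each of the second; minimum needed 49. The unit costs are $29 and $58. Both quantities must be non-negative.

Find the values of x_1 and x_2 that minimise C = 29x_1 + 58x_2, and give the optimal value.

x_1 = 26, x_2 = 2, minimum C = 870

Feasible corners and C = 29x_1 + 58x_2:
  (0, 49/2) → C = 1421
  (34, 0) → C = 986
  (26, 2) → C = 870
  (31/20, 183/10) → C = 22127/20
The feasible region is unbounded (it extends along (0, 1), (1, 0)), but C strictly increases along every unbounded feasible direction, so there is no improving ray and the minimum is attained at a vertex.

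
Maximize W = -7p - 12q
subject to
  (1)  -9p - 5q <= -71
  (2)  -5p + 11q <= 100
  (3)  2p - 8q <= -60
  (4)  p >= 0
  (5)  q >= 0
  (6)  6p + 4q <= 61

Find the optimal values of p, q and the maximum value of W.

Vertices and W = -7p - 12q:
  (281/124, 1255/124) → W = -17027/124
  (134/41, 341/41) → W = -5030/41
  (271/86, 905/86) → W = -12757/86
  (31/7, 241/28) → W = -940/7

The binding constraints are -9p - 5q = -71 and 2p - 8q = -60.
Solving simultaneously gives p = 134/41, q = 341/41.

p = 134/41, q = 341/41, maximum W = -5030/41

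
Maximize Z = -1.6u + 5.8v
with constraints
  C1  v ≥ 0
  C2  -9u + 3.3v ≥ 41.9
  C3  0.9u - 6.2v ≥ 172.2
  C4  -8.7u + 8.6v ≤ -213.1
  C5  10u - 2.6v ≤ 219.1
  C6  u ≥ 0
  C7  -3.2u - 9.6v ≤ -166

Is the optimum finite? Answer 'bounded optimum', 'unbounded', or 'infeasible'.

infeasible

The boundaries u = 0 and -3.2u - 9.6v = -166 meet at (0, 415/24), but that point violates 0.9u - 6.2v ≥ 172.2. Every candidate vertex is excluded by some other constraint, so the feasible region is empty.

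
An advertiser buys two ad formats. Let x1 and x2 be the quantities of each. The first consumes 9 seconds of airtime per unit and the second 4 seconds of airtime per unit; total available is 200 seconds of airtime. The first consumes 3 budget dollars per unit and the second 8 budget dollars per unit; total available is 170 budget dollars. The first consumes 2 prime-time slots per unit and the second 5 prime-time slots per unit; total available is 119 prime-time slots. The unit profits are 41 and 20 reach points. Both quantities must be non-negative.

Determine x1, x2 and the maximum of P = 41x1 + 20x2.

x1 = 46/3, x2 = 31/2, maximum P = 2816/3

Corner points and P = 41x1 + 20x2:
  (0, 0) → P = 0
  (0, 85/4) → P = 425
  (200/9, 0) → P = 8200/9
  (46/3, 31/2) → P = 2816/3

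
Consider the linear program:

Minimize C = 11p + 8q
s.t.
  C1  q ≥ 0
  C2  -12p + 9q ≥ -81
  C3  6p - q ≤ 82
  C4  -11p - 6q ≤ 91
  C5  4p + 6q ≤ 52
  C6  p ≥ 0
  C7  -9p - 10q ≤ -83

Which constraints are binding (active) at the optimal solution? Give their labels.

C6 and C7

Extreme points and C = 11p + 8q:
  (53/6, 25/9) → C = 2149/18
  (519/67, 89/67) → C = 6421/67
  (0, 26/3) → C = 208/3
  (0, 83/10) → C = 332/5

The minimum is at (0, 83/10). Substituting into each constraint, equality holds for C6 and C7; the remaining constraints have slack.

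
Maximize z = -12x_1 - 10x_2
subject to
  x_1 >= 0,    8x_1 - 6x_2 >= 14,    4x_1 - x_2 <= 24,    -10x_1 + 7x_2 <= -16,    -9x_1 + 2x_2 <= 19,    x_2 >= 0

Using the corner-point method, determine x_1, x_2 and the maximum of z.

x_1 = 7/4, x_2 = 0, maximum z = -21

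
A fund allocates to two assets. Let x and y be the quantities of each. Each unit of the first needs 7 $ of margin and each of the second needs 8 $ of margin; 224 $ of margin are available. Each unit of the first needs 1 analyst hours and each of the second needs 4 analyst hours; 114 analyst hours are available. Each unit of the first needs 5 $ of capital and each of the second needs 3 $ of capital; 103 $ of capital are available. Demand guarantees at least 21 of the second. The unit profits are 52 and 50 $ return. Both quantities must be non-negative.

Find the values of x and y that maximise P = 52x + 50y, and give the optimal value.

x = 8, y = 21, maximum P = 1466

The binding constraints are 7x + 8y = 224 and 5x + 3y = 103.
Solving simultaneously gives x = 8, y = 21.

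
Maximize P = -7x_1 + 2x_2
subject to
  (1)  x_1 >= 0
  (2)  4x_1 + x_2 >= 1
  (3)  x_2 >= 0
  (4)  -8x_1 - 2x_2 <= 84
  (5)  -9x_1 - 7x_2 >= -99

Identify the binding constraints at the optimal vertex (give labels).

Corner points and P = -7x_1 + 2x_2:
  (0, 1) → P = 2
  (0, 99/7) → P = 198/7
  (1/4, 0) → P = -7/4
  (11, 0) → P = -77

The maximum is at (0, 99/7). Substituting into each constraint, equality holds for (1) and (5); the remaining constraints have slack.

(1) and (5)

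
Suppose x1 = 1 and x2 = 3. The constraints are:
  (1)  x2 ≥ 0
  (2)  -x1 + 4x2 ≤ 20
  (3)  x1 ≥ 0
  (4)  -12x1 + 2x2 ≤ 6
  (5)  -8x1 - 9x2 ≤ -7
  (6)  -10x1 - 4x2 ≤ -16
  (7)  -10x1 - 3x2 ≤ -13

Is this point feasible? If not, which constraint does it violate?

(1): 3 ≥ 0 ✓
(2): 11 ≤ 20 ✓
(3): 1 ≥ 0 ✓
(4): -6 ≤ 6 ✓
(5): -35 ≤ -7 ✓
(6): -22 ≤ -16 ✓
(7): -19 ≤ -13 ✓

feasible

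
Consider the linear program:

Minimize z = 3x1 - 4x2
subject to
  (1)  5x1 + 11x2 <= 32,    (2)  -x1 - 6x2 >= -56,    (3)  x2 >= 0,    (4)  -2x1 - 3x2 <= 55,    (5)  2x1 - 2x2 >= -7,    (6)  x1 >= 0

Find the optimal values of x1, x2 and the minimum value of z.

Vertices and z = 3x1 - 4x2:
  (32/5, 0) → z = 96/5
  (0, 32/11) → z = -128/11
  (0, 0) → z = 0

At the optimal vertex, 5x1 + 11x2 = 32 and x1 = 0.
Solving simultaneously gives x1 = 0, x2 = 32/11.

x1 = 0, x2 = 32/11, minimum z = -128/11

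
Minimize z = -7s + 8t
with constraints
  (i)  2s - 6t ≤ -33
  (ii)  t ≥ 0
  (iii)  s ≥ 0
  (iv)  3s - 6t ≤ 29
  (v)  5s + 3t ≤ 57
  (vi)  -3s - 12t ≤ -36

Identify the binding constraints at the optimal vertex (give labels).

(i) and (v)

Vertices and z = -7s + 8t:
  (0, 11/2) → z = 44
  (27/4, 31/4) → z = 59/4
  (0, 19) → z = 152

The minimum is at (27/4, 31/4). Substituting into each constraint, equality holds for (i) and (v); the remaining constraints have slack.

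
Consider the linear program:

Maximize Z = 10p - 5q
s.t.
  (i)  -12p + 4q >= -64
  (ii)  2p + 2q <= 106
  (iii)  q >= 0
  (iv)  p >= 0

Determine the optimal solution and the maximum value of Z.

p = 16/3, q = 0, maximum Z = 160/3

Corner points and Z = 10p - 5q:
  (69/4, 143/4) → Z = -25/4
  (16/3, 0) → Z = 160/3
  (0, 53) → Z = -265
  (0, 0) → Z = 0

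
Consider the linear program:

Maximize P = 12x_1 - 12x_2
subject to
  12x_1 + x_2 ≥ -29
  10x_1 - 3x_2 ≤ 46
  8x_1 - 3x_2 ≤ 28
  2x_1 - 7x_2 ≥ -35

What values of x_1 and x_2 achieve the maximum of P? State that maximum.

Vertices and P = 12x_1 - 12x_2:
  (-59/44, -142/11) → P = 1527/11
  (-119/43, 181/43) → P = -3600/43
  (301/50, 168/25) → P = -42/5

The optimum lies where 12x_1 + x_2 = -29 and 8x_1 - 3x_2 = 28.
Solving simultaneously gives x_1 = -59/44, x_2 = -142/11.

x_1 = -59/44, x_2 = -142/11, maximum P = 1527/11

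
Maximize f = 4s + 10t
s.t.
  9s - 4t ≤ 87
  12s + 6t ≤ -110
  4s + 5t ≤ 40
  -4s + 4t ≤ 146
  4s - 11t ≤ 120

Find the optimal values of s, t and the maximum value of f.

Feasible corners and f = 4s + 10t:
  (-329/18, 164/9) → f = 982/9
  (-245/78, -470/39) → f = -1730/13
  (-149/2, -38) → f = -678

At the optimal vertex, 12s + 6t = -110 and -4s + 4t = 146.
Solving simultaneously gives s = -329/18, t = 164/9.

s = -329/18, t = 164/9, maximum f = 982/9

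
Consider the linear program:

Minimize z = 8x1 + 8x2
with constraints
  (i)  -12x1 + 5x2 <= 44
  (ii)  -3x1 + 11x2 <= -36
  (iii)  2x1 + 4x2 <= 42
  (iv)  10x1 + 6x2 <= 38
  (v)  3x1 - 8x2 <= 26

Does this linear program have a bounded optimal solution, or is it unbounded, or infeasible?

Extreme points and z = 8x1 + 8x2:
  (-664/117, -188/39) → z = -9824/117
  (-482/81, -148/27) → z = -7408/81
  (-2/9, -10/3) → z = -256/9
The feasible region has finitely many vertices and no improving ray; the minimum is -7408/81 at (-482/81, -148/27).

bounded optimum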